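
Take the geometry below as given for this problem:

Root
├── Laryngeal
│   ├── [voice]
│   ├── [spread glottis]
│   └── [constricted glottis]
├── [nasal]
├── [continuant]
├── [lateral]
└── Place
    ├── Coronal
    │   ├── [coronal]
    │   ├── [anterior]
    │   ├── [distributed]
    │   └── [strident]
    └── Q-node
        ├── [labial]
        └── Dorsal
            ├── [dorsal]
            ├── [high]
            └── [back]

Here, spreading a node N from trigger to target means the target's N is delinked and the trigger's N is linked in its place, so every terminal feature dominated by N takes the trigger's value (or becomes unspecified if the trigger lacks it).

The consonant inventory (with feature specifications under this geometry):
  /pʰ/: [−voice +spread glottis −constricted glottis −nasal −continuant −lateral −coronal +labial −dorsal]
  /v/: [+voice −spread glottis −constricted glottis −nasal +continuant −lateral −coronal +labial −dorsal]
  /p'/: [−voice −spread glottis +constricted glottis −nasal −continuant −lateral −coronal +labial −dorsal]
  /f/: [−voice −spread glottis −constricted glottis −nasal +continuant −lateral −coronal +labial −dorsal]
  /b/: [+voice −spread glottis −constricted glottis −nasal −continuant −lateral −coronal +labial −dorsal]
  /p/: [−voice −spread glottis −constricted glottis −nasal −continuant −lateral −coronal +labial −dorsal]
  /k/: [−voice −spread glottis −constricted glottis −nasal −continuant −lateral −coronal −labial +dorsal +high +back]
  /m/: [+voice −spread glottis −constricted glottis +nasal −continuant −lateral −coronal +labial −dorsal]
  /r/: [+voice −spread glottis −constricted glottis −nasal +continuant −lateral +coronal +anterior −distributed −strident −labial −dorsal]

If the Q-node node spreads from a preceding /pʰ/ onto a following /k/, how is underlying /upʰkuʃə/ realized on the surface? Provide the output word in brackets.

Terminals under Q-node in this geometry: [labial], [dorsal], [high], [back].
The target acquires /pʰ/'s values for everything under Q-node — [+labial], [−dorsal] — while keeping its own [voice], [spread glottis], [constricted glottis], ….
The resulting bundle matches /p/ in the inventory; substituting it for /k/ gives [upʰpuʃə].

[upʰpuʃə]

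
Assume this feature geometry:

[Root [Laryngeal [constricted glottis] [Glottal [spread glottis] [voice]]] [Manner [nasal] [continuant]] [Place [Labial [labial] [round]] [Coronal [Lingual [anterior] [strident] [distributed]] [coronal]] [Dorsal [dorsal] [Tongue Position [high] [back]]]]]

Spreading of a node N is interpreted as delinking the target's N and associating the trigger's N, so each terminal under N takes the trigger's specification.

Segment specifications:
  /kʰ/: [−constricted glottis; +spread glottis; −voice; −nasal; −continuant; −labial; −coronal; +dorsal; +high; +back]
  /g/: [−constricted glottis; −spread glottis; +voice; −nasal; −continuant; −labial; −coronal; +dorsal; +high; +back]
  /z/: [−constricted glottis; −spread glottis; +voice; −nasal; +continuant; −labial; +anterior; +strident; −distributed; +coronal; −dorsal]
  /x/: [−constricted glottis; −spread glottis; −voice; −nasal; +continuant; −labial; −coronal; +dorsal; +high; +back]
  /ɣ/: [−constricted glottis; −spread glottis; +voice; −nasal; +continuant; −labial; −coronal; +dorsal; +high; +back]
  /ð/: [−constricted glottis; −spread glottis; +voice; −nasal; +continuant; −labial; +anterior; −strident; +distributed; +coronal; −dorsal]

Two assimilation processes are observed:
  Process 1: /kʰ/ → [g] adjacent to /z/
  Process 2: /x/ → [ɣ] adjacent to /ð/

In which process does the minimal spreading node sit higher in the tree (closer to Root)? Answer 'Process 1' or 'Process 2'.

Process 1

Process 1: the features that change are [voice], [spread glottis]; the minimal node is Glottal (depth 2).
Process 2 alters [voice]; the lowest dominating node is [voice] (depth 3 from Root).
Glottal is closer to Root than [voice], so Process 1 spreads the higher node.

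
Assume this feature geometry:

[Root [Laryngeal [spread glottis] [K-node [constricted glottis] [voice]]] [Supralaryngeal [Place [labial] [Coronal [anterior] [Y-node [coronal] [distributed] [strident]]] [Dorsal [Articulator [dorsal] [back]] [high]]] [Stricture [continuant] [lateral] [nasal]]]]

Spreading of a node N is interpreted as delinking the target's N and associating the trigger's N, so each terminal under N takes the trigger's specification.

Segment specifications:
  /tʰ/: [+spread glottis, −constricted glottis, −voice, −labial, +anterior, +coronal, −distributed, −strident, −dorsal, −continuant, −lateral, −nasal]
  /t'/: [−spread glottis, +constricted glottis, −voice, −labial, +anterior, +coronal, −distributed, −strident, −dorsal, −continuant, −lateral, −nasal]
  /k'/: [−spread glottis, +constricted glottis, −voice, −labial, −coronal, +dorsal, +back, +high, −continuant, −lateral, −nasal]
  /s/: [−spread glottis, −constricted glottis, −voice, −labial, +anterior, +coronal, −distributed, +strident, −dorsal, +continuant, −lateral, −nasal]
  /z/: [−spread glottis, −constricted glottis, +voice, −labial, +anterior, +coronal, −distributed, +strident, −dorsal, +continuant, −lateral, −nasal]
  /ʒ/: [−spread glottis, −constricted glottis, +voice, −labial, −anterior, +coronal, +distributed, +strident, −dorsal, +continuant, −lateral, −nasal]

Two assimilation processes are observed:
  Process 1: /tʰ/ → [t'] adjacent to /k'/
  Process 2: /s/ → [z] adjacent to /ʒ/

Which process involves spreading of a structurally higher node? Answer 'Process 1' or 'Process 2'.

Process 1

Process 1: the features that change are [spread glottis], [constricted glottis]; the minimal node is Laryngeal (depth 1).
In Process 2, [voice] changes, so the minimal spreading node is [voice] at depth 3.
Depth 1 < depth 3; Process 1 involves the structurally higher constituent Laryngeal.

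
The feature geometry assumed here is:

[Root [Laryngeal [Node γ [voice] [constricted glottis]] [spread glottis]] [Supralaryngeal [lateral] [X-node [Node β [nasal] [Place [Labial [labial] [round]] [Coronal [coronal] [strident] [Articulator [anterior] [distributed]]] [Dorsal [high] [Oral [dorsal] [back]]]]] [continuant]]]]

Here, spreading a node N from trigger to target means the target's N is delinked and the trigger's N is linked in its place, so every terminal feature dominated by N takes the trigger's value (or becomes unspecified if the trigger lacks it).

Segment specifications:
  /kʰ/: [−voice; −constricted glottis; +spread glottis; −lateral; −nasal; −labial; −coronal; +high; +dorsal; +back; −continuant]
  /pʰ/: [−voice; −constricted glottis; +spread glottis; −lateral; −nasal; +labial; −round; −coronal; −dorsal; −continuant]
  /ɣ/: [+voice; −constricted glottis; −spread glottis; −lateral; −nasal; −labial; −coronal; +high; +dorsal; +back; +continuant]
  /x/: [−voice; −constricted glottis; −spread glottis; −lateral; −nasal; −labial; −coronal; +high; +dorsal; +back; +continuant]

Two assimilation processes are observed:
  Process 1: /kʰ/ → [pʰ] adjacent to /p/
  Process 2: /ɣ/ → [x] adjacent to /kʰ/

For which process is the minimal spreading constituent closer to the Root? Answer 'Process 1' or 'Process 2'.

Process 2

Process 1: the features that change are [labial], [round], [dorsal], [high], [back]; the minimal node is Place (depth 4).
Process 2: the feature that changes is [voice]; the minimal node is [voice] (depth 3).
Depth 3 < depth 4; Process 2 involves the structurally higher constituent [voice].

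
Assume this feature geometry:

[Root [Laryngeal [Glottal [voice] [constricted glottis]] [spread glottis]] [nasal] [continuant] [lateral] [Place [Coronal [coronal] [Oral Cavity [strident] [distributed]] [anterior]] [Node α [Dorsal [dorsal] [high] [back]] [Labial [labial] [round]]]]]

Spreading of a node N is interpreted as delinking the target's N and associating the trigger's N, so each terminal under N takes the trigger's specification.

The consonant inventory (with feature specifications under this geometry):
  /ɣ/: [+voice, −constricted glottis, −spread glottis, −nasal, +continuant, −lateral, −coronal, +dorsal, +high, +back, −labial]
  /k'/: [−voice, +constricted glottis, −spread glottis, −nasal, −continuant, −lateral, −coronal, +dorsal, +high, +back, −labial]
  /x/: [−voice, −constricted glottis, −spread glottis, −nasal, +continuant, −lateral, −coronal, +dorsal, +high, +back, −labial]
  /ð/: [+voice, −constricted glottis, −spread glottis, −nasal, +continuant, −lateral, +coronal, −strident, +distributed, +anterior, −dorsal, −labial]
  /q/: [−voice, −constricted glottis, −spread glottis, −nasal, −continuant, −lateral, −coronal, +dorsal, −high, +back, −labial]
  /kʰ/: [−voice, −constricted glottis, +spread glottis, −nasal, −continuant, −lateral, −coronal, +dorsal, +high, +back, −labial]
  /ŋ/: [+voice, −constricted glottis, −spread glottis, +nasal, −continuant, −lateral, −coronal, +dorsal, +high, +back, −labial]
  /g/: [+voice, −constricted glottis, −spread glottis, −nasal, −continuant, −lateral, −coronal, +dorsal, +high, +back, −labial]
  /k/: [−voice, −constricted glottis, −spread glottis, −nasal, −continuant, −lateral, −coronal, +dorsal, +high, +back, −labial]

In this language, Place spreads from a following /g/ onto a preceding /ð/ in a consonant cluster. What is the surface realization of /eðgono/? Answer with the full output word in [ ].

[eɣgono]

Place immediately or transitively dominates [coronal], [strident], [distributed], [anterior], [dorsal], [high], [back], [labial], [round].
The target acquires /g/'s values for everything under Place — [−coronal], [+dorsal], [+high], [+back], [−labial] — while keeping its own [voice], [constricted glottis], [spread glottis], ….
Among the inventory, only /ɣ/ has exactly this specification, giving the surface form [eɣgono].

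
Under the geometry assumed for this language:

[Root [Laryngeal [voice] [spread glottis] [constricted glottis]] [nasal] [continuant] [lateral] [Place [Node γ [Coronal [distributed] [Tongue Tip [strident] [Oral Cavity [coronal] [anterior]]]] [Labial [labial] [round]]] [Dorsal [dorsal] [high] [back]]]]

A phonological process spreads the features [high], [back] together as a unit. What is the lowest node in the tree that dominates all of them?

Dorsal

[high]: Root → Place → Dorsal → [high].
[back]: Root → Place → Dorsal → [back].
The lowest node appearing on every path is Dorsal; each proper daughter of Dorsal fails to dominate at least one of the listed features.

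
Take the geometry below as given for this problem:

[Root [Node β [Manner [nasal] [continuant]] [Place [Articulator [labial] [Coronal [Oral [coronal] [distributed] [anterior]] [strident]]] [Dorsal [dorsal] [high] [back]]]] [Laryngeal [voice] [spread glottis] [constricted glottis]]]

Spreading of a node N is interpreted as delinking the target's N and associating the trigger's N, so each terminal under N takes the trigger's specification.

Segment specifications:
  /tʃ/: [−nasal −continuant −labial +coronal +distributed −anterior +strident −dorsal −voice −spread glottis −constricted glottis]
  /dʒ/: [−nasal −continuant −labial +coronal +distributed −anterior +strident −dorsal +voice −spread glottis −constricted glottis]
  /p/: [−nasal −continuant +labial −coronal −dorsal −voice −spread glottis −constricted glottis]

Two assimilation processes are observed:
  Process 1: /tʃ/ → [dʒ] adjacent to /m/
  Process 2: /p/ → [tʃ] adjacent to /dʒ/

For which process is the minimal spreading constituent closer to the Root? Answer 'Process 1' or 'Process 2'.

Process 1

Process 1: the feature that changes is [voice]; the minimal node is [voice] (depth 2).
Process 2: the features that change are [labial], [coronal], [anterior], [distributed], [strident]; the minimal node is Articulator (depth 3).
[voice] (depth 2) sits above Articulator (depth 3), making Process 1 the one with the higher spreading node.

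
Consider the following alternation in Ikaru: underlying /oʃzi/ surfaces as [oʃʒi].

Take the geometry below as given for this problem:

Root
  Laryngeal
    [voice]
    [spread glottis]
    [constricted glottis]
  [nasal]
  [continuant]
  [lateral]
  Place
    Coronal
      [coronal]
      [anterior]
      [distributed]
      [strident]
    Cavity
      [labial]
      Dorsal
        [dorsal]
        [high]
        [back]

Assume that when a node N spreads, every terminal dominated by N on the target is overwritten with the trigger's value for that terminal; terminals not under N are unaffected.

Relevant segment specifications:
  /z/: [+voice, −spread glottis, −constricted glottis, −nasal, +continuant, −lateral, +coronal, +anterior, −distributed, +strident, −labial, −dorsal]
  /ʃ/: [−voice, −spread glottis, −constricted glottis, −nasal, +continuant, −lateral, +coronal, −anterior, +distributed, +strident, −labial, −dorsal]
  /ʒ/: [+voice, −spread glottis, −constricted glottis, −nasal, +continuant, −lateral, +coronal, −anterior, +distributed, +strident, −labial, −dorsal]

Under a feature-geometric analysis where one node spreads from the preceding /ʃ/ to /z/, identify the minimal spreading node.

Coronal

Comparing /z/ with its surface form [ʒ], the features that change are [anterior], [distributed].
The smallest constituent containing every changed terminal is Coronal — each of its daughters lacks at least one of the affected features.
Spreading Coronal from /ʃ/ overwrites each of those terminals with /ʃ/'s values, yielding exactly [ʒ].
[voice] stays as in /z/ although /ʃ/ differs there, so no node dominating it spread; among the remaining candidates Coronal is the lowest that derives the output.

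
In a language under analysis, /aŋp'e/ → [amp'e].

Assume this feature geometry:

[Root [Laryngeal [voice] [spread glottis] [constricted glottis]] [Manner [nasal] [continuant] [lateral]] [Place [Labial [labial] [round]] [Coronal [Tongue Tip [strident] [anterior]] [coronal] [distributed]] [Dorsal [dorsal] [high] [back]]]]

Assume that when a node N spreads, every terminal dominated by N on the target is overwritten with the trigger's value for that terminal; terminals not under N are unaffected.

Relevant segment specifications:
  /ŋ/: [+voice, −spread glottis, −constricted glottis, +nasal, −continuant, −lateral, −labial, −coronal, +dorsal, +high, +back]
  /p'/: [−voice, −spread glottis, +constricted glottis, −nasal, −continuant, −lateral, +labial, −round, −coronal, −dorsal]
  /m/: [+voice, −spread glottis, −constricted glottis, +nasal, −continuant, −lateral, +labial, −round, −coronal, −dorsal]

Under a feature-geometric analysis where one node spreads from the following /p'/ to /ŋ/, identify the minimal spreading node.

Comparing /ŋ/ with its surface form [m], the features that change are [labial], [round], [dorsal], [high], [back].
The smallest constituent containing every changed terminal is Place — each of its daughters lacks at least one of the affected features.
Spreading Place from /p'/ overwrites each of those terminals with /p'/'s values, yielding exactly [m].
Since [voice], [nasal] are preserved even though /p'/ disagrees there, no node above Place spread.

Place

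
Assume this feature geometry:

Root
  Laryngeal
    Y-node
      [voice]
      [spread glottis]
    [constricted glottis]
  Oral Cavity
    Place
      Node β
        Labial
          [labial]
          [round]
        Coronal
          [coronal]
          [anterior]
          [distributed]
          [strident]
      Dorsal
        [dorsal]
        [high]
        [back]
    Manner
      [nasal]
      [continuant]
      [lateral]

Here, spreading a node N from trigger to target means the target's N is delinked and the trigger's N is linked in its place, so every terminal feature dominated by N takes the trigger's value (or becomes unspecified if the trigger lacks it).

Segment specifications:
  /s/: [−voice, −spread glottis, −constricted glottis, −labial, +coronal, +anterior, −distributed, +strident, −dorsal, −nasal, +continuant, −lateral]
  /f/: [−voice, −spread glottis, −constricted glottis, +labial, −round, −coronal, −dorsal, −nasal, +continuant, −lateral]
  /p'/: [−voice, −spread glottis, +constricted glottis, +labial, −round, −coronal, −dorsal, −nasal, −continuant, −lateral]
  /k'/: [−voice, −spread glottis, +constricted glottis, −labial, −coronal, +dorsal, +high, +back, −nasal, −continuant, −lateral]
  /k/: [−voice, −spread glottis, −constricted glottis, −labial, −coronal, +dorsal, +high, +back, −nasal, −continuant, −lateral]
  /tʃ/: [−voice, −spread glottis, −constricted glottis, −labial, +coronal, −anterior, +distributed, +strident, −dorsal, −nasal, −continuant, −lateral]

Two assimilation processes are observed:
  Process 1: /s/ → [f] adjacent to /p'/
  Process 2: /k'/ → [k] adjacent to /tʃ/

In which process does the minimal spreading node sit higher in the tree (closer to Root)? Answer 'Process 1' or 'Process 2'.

Process 1 alters [labial], [round], [coronal], [anterior], [distributed], [strident]; the lowest common ancestor is Node β (depth 3 from Root).
Process 2 alters [constricted glottis]; the lowest dominating node is [constricted glottis] (depth 2 from Root).
Depth 2 < depth 3; Process 2 involves the structurally higher constituent [constricted glottis].

Process 2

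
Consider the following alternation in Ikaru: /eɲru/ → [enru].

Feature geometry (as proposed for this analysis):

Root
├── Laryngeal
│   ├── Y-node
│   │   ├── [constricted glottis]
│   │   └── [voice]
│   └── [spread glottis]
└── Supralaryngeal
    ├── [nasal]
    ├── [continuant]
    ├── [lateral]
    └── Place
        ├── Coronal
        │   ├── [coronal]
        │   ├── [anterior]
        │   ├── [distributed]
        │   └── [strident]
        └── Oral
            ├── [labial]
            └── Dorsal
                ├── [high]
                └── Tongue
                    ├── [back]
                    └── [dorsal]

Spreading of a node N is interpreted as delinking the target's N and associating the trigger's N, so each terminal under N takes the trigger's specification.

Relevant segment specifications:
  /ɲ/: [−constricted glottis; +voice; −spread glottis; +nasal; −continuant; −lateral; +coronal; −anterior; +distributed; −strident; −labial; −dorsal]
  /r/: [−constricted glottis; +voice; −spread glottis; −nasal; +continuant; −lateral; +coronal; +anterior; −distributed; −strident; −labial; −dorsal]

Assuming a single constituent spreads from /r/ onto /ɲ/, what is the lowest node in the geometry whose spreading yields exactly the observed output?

The alternation /ɲ/ → [n] changes [anterior], [distributed] and nothing else.
In this geometry the lowest node dominating all of them is Coronal: every daughter of Coronal dominates only a proper subset, so no lower node suffices.
Spreading Coronal from /r/ overwrites each of those terminals with /r/'s values, yielding exactly [n].
Features on which the two segments disagree outside Coronal, such as [continuant], [nasal], are unchanged — nothing dominating them spread, and Coronal is the minimal sufficient constituent.

Coronal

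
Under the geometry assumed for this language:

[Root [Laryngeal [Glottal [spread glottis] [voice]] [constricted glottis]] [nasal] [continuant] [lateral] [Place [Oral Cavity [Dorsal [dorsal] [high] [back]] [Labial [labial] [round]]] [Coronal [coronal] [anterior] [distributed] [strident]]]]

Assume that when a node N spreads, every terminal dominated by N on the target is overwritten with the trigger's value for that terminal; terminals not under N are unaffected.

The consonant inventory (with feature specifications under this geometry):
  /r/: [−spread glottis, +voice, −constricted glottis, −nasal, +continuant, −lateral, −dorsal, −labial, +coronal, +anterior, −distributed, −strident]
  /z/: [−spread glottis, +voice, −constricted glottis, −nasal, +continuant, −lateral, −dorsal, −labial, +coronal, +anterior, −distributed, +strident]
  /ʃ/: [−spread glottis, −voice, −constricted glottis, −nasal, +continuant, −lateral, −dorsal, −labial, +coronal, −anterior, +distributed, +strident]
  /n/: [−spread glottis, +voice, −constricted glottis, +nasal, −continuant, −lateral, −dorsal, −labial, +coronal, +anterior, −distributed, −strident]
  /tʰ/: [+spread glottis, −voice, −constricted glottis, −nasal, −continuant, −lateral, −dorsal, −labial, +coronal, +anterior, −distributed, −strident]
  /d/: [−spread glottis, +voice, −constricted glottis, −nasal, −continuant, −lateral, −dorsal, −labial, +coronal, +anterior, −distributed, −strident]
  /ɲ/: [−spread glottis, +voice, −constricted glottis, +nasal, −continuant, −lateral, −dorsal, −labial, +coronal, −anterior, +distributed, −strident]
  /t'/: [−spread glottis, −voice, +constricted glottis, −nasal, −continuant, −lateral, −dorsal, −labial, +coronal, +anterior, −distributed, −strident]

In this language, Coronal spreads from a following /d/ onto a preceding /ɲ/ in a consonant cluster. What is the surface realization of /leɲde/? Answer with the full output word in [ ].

[lende]

The Coronal node dominates the terminals [coronal], [anterior], [distributed], [strident].
After delinking /ɲ/'s Coronal and linking /d/'s, the affected terminals become [+coronal], [+anterior], [−distributed], [−strident]; [spread glottis], [voice], [constricted glottis], … (outside Coronal) are retained from /ɲ/.
The resulting bundle matches /n/ in the inventory; substituting it for /ɲ/ gives [lende].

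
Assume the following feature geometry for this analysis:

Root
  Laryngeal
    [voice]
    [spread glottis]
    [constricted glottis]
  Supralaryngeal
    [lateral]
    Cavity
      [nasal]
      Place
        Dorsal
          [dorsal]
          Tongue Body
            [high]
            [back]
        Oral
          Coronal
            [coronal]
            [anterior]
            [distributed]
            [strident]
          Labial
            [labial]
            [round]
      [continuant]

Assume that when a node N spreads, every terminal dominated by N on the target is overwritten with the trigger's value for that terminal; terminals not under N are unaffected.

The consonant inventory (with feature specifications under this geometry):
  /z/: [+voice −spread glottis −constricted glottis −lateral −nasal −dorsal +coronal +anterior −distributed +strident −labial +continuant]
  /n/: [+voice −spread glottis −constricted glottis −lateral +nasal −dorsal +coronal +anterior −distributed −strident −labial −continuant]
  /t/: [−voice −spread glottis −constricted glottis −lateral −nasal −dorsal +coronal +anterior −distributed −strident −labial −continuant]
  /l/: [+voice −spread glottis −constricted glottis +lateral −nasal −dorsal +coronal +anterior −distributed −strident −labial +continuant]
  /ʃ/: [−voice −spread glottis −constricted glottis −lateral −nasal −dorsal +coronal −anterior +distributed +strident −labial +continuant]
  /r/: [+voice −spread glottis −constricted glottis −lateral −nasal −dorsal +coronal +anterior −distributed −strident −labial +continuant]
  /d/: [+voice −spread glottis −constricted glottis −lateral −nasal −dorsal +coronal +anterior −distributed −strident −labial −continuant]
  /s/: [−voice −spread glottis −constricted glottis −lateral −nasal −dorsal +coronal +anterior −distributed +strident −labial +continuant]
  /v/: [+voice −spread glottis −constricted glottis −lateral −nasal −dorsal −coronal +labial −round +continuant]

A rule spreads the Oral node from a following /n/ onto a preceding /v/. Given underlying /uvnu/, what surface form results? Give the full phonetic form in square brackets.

[urnu]

Oral immediately or transitively dominates [coronal], [anterior], [distributed], [strident], [labial], [round].
After delinking /v/'s Oral and linking /n/'s, the affected terminals become [+coronal], [+anterior], [−distributed], [−strident], [−labial]; [voice], [spread glottis], [constricted glottis], … (outside Oral) are retained from /v/.
This feature bundle is that of [r], so /uvnu/ surfaces as [urnu].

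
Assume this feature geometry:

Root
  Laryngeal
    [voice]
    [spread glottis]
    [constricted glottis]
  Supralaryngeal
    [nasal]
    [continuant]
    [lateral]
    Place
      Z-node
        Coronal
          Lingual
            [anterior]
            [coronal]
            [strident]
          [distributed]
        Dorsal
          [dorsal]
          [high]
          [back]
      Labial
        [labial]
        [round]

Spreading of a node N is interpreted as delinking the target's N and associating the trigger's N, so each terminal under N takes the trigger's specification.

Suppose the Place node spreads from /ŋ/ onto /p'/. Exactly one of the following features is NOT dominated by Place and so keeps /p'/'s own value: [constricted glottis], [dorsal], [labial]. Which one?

Under this geometry, Place contains [anterior], [coronal], [strident], [distributed], [dorsal], [high], [back], [labial], [round].
Of the listed options, [labial], [dorsal] are among these and would be overwritten by spreading Place.
[constricted glottis] attaches under Laryngeal, not under Place, so /p'/ retains its own value for [constricted glottis].

[constricted glottis]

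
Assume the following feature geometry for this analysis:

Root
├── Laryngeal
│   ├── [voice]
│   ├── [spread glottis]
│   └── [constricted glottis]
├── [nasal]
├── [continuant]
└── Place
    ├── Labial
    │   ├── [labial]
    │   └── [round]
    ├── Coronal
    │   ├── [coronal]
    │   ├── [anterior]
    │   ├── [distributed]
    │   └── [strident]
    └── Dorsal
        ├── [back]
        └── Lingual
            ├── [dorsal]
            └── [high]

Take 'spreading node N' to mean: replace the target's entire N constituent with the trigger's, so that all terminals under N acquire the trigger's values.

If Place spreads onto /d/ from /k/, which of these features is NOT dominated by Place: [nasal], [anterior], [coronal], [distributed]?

Under this geometry, Place contains [labial], [round], [coronal], [anterior], [distributed], [strident], [back], [dorsal], [high].
Of the listed options, [distributed], [anterior], [coronal] are among these and would be overwritten by spreading Place.
But [nasal] is a dependent of Root, outside Place; it is therefore untouched by the spreading.

[nasal]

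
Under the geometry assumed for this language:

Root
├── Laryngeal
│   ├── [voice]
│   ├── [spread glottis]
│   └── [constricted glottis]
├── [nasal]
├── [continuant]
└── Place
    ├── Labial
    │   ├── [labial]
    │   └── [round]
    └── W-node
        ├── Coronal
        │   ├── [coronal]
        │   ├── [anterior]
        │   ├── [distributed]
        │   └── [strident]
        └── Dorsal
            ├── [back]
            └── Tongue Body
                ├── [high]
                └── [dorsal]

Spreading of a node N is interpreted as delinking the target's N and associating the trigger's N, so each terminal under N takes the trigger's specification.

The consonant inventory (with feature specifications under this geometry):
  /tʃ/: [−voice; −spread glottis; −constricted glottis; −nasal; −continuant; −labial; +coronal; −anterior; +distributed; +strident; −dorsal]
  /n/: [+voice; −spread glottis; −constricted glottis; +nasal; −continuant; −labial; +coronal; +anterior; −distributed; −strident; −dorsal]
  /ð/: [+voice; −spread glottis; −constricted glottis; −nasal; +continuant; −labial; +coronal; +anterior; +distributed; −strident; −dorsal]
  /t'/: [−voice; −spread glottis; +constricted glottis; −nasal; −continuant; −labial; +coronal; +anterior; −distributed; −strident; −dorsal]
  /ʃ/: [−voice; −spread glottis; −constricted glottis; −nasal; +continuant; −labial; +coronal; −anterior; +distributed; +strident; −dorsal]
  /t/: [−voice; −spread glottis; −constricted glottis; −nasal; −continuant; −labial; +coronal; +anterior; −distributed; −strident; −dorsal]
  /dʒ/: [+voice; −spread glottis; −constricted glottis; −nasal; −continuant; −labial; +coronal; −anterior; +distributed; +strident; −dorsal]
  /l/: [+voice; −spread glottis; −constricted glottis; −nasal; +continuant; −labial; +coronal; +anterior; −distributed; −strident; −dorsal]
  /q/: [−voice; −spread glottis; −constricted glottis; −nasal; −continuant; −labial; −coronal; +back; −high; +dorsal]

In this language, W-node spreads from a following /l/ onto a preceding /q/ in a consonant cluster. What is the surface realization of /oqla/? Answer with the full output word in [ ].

W-node immediately or transitively dominates [coronal], [anterior], [distributed], [strident], [back], [high], [dorsal].
After delinking /q/'s W-node and linking /l/'s, the affected terminals become [+coronal], [+anterior], [−distributed], [−strident], [−dorsal]; [voice], [spread glottis], [constricted glottis], … (outside W-node) are retained from /q/.
Among the inventory, only /t/ has exactly this specification, giving the surface form [otla].

[otla]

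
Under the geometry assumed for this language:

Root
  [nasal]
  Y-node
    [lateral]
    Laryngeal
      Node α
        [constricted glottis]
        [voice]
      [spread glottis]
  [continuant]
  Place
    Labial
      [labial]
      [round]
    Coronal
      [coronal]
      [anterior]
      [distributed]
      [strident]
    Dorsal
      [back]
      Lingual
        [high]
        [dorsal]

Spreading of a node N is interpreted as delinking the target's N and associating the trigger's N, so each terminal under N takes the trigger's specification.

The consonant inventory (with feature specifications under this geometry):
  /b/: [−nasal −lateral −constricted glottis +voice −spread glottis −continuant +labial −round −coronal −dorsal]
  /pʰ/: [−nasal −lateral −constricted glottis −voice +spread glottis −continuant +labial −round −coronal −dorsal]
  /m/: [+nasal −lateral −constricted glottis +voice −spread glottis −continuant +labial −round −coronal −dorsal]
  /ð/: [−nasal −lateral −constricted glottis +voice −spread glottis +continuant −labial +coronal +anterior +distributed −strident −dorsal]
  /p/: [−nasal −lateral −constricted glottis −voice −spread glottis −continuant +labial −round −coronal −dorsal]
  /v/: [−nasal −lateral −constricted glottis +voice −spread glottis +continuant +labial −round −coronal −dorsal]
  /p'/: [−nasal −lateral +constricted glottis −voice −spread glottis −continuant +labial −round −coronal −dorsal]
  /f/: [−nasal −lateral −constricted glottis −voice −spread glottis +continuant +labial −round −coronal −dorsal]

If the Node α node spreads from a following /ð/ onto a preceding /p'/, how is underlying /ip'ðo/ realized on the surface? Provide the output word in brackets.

Node α immediately or transitively dominates [constricted glottis], [voice].
Spreading Node α from /ð/ onto /p'/ replaces those values with /ð/'s: [−constricted glottis], [+voice]. Features outside Node α ([nasal], [lateral], [spread glottis], …) stay as in /p'/.
Among the inventory, only /b/ has exactly this specification, giving the surface form [ibðo].

[ibðo]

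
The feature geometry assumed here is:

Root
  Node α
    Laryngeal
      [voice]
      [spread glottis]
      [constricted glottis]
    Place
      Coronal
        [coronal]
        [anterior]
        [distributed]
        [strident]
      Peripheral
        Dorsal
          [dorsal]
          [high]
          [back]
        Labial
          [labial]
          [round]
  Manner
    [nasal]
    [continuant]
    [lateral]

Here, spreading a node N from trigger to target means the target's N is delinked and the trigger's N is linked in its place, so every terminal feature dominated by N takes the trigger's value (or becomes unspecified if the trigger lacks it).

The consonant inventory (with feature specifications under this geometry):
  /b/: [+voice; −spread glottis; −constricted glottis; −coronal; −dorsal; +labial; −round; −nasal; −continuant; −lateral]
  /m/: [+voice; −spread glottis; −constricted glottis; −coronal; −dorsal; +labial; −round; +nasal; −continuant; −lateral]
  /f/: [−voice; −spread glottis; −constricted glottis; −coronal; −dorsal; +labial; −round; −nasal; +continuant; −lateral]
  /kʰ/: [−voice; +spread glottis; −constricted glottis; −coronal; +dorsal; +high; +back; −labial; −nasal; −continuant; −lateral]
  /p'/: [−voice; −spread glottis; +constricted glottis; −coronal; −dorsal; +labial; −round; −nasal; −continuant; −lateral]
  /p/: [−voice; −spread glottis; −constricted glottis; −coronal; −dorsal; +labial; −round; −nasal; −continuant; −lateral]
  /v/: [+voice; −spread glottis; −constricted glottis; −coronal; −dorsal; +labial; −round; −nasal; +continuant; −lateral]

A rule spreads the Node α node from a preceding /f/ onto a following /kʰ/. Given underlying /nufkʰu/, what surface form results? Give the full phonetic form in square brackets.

[nufpu]

Node α immediately or transitively dominates [voice], [spread glottis], [constricted glottis], [coronal], [anterior], [distributed], [strident], [dorsal], [high], [back], [labial], [round].
After delinking /kʰ/'s Node α and linking /f/'s, the affected terminals become [−voice], [−spread glottis], [−constricted glottis], [−coronal], [−dorsal], [+labial], [−round]; [nasal], [continuant], [lateral] (outside Node α) are retained from /kʰ/.
The resulting bundle matches /p/ in the inventory; substituting it for /kʰ/ gives [nufpu].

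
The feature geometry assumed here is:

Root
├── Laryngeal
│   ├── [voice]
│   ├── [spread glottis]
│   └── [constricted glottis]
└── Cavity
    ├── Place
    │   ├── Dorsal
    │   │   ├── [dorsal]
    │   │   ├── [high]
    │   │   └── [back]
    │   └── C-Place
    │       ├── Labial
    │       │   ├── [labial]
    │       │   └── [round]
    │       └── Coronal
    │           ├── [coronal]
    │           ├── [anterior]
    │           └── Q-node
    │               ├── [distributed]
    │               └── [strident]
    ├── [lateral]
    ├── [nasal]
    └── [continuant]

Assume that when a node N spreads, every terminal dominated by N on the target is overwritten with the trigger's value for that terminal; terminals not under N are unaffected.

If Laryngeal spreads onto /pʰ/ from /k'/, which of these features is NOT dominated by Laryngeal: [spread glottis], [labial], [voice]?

[labial]

The terminals dominated by Laryngeal are [voice], [spread glottis], [constricted glottis].
Spreading Laryngeal replaces [spread glottis], [voice] with the trigger's values, since each sits inside the Laryngeal constituent.
[labial] is not within the Laryngeal subtree (it hangs from Labial), so /pʰ/'s [labial] value survives.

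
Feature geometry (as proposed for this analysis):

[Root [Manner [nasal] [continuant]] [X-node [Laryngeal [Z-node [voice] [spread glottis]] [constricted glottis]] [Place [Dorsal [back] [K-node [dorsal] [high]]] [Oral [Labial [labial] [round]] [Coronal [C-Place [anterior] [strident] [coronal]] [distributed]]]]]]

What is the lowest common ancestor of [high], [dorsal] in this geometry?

K-node

[high] is immediately dominated by K-node.
[dorsal] is immediately dominated by K-node.
These paths first converge at K-node; no daughter of K-node dominates all 2 features, so K-node is the minimal constituent.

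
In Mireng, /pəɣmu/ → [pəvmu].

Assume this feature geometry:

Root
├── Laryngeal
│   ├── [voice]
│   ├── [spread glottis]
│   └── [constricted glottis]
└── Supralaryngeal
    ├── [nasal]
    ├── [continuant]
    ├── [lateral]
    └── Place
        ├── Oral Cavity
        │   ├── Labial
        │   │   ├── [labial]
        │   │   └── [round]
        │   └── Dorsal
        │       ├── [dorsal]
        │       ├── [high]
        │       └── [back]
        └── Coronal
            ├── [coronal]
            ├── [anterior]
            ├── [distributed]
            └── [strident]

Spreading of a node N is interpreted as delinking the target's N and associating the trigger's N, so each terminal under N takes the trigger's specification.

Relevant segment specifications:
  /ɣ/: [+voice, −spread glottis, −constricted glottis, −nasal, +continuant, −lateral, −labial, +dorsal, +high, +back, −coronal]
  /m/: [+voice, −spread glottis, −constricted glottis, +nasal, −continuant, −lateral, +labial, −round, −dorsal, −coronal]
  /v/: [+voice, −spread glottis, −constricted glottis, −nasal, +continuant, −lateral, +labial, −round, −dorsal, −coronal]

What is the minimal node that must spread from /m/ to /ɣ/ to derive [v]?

Oral Cavity

The alternation /ɣ/ → [v] changes [labial], [round], [dorsal], [high], [back] and nothing else.
These terminals are all dominated by Oral Cavity, and no proper subconstituent of Oral Cavity covers them all; Oral Cavity is their lowest common ancestor.
Delinking /ɣ/'s Oral Cavity and associating /m/'s Oral Cavity gives precisely the feature bundle of [v].
Features on which the two segments disagree outside Oral Cavity, such as [nasal], [continuant], are unchanged — nothing dominating them spread, and Oral Cavity is the minimal sufficient constituent.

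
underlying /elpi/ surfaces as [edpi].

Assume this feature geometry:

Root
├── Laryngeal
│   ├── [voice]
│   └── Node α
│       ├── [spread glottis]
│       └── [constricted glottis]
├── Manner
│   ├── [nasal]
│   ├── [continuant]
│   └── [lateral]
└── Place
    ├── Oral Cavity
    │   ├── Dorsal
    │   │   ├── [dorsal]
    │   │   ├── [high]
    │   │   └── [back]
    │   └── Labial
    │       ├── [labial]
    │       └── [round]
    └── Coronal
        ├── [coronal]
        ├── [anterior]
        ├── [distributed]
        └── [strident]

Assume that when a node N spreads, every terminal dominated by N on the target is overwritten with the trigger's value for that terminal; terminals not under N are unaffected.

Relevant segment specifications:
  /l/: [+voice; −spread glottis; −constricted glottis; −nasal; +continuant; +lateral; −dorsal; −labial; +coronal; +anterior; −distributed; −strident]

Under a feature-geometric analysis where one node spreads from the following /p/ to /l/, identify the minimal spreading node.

Feature comparison: [continuant], [lateral] differ between /l/ and [d]; the remaining terminals match.
In this geometry the lowest node dominating all of them is Manner: every daughter of Manner dominates only a proper subset, so no lower node suffices.
Delinking /l/'s Manner and associating /p/'s Manner gives precisely the feature bundle of [d].
[coronal], [labial] — on which /p/ differs from /l/ — are unchanged, so Root cannot have spread; the constituent is no larger than Manner.

Manner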